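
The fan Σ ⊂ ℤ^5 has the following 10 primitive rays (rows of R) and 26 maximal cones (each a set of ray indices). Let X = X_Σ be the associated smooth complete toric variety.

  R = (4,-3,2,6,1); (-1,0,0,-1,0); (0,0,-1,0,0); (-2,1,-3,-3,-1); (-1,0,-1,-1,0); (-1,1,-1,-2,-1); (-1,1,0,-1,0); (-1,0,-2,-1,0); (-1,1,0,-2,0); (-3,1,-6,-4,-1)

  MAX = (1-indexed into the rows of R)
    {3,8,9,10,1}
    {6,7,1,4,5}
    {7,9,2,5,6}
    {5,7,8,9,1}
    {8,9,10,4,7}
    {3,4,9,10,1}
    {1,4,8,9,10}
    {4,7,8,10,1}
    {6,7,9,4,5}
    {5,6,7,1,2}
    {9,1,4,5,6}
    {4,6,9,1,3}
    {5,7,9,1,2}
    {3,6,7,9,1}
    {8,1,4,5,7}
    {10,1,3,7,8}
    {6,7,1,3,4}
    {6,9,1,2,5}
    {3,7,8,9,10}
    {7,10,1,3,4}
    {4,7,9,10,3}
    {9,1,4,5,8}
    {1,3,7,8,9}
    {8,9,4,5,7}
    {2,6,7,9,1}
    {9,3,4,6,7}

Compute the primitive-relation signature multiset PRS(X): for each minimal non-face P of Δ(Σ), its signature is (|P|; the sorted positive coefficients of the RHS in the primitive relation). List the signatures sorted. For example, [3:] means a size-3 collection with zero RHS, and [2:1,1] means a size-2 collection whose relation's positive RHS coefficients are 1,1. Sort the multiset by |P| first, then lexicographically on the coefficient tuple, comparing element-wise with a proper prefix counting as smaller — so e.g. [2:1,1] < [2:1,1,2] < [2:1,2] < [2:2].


Minimal non-faces — 12 found among 10 rays, 26 max cones:

  P={2,3}:  v_{2} + v_{3} = v_{5}  ⟹  sig = [2:1]
  P={3,5}:  v_{3} + v_{5} = v_{8}  ⟹  sig = [2:1]
  P={6,8}:  v_{6} + v_{8} = v_{4}  ⟹  sig = [2:1]
  P={2,10}:  v_{2} + v_{10} = v_{4} + v_{5} + v_{8}  ⟹  sig = [2:1,1,1]
  P={2,4}:  v_{2} + v_{4} = 2·v_{5} + v_{6}  ⟹  sig = [2:1,2]
  P={5,10}:  v_{5} + v_{10} = v_{4} + 2·v_{8}  ⟹  sig = [2:1,2]
  P={6,10}:  v_{6} + v_{10} = v_{3} + 2·v_{4}  ⟹  sig = [2:1,2]
  P={2,8}:  v_{2} + v_{8} = 2·v_{5}  ⟹  sig = [2:2]
  P={3,4,8}:  v_{3} + v_{4} + v_{8} = v_{10}  ⟹  sig = [3:1]
  P={1,4,7,9}:  v_{1} + v_{4} + v_{7} + v_{9} = v_{3}  ⟹  sig = [4:1]
  P={1,7,9,10}:  v_{1} + v_{7} + v_{9} + v_{10} = 2·v_{3} + v_{8}  ⟹  sig = [4:1,2]
  P={1,5,6,7,9}:  v_{1} + v_{5} + v_{6} + v_{7} + v_{9} = 0  ⟹  sig = [5:]

Sorted signature multiset PRS(X):
[[2:1], [2:1], [2:1], [2:1,1,1], [2:1,2], [2:1,2], [2:1,2], [2:2], [3:1], [4:1], [4:1,2], [5:]]


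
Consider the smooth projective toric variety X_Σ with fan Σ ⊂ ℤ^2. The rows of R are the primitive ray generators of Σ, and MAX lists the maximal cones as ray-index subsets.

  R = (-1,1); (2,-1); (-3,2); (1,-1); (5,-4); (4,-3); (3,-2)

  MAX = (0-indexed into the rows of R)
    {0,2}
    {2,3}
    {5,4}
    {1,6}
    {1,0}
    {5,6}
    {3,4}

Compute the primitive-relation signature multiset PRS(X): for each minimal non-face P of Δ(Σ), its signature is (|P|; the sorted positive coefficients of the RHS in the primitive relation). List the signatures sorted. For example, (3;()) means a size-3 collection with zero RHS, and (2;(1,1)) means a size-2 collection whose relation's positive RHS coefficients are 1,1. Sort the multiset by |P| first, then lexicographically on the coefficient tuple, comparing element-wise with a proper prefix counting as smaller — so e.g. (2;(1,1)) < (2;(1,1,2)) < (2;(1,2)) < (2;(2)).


Σ has 14 primitive collections:

  • {0,3}:  v_{0} + v_{3} = 0  ⇒ sig = (2;())
  • {2,6}:  v_{2} + v_{6} = 0  ⇒ sig = (2;())
  • {0,4}:  v_{0} + v_{4} = v_{5}  ⇒ sig = (2;(1))
  • {0,5}:  v_{0} + v_{5} = v_{6}  ⇒ sig = (2;(1))
  • {0,6}:  v_{0} + v_{6} = v_{1}  ⇒ sig = (2;(1))
  • {1,2}:  v_{1} + v_{2} = v_{0}  ⇒ sig = (2;(1))
  • {1,3}:  v_{1} + v_{3} = v_{6}  ⇒ sig = (2;(1))
  • {2,5}:  v_{2} + v_{5} = v_{3}  ⇒ sig = (2;(1))
  • {3,5}:  v_{3} + v_{5} = v_{4}  ⇒ sig = (2;(1))
  • {3,6}:  v_{3} + v_{6} = v_{5}  ⇒ sig = (2;(1))
  • {1,4}:  v_{1} + v_{4} = v_{5} + v_{6}  ⇒ sig = (2;(1,1))
  • {1,5}:  v_{1} + v_{5} = 2·v_{6}  ⇒ sig = (2;(2))
  • {2,4}:  v_{2} + v_{4} = 2·v_{3}  ⇒ sig = (2;(2))
  • {4,6}:  v_{4} + v_{6} = 2·v_{5}  ⇒ sig = (2;(2))

Hence PRS(X_Σ) =
    (2;())
    (2;())
    (2;(1))
    (2;(1))
    (2;(1))
    (2;(1))
    (2;(1))
    (2;(1))
    (2;(1))
    (2;(1))
    (2;(1,1))
    (2;(2))
    (2;(2))
    (2;(2))


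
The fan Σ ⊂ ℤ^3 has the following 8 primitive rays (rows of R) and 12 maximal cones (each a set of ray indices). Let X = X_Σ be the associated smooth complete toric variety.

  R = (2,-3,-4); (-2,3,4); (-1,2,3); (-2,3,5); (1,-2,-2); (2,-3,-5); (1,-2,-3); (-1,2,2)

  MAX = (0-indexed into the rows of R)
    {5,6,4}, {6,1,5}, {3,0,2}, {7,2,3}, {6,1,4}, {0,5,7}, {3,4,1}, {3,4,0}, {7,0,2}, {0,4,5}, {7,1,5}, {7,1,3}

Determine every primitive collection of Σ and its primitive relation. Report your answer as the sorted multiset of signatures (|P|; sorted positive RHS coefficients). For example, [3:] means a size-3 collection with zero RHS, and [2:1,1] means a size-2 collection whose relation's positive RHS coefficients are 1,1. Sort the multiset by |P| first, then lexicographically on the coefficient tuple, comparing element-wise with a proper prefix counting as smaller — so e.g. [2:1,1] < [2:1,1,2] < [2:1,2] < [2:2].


Primitive collections (12):

  P = {0,1}:  v_{0} + v_{1} = 0 ; sig = [2:]
  P = {2,6}:  v_{2} + v_{6} = 0 ; sig = [2:]
  P = {3,5}:  v_{3} + v_{5} = 0 ; sig = [2:]
  P = {4,7}:  v_{4} + v_{7} = 0 ; sig = [2:]
  P = {0,6}:  v_{0} + v_{6} = v_{4} + v_{5} ; sig = [2:1,1]
  P = {1,2}:  v_{1} + v_{2} = v_{3} + v_{7} ; sig = [2:1,1]
  P = {2,4}:  v_{2} + v_{4} = v_{0} + v_{3} ; sig = [2:1,1]
  P = {2,5}:  v_{2} + v_{5} = v_{0} + v_{7} ; sig = [2:1,1]
  P = {3,6}:  v_{3} + v_{6} = v_{1} + v_{4} ; sig = [2:1,1]
  P = {6,7}:  v_{6} + v_{7} = v_{1} + v_{5} ; sig = [2:1,1]
  P = {0,3,7}:  v_{0} + v_{3} + v_{7} = v_{2} ; sig = [3:1]
  P = {1,4,5}:  v_{1} + v_{4} + v_{5} = v_{6} ; sig = [3:1]

Sorted signature multiset PRS(X):
    |P|=2: 10 collections, coeffs (), (), (), (), (1,1), (1,1), (1,1), (1,1), (1,1), (1,1)
    |P|=3: 2 collections, coeffs (1), (1)


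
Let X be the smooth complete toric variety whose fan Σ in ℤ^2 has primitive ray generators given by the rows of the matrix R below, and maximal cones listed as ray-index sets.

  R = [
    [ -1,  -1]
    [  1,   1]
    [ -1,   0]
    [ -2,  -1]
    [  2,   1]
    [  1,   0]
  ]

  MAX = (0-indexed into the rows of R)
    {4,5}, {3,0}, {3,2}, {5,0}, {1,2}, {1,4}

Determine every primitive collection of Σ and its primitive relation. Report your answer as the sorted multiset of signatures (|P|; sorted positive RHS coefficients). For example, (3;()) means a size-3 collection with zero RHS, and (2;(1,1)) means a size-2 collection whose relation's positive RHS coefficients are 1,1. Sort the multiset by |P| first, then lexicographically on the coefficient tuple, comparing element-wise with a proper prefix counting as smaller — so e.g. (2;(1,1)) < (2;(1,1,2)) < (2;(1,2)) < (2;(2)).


Δ(Σ) — 6 vertices, 9 min non-faces:

  • {0,1}:  v_{0} + v_{1} = 0 — sig = (2;())
  • {2,5}:  v_{2} + v_{5} = 0 — sig = (2;())
  • {3,4}:  v_{3} + v_{4} = 0 — sig = (2;())
  • {0,2}:  v_{0} + v_{2} = v_{3} — sig = (2;(1))
  • {0,4}:  v_{0} + v_{4} = v_{5} — sig = (2;(1))
  • {1,3}:  v_{1} + v_{3} = v_{2} — sig = (2;(1))
  • {1,5}:  v_{1} + v_{5} = v_{4} — sig = (2;(1))
  • {2,4}:  v_{2} + v_{4} = v_{1} — sig = (2;(1))
  • {3,5}:  v_{3} + v_{5} = v_{0} — sig = (2;(1))

Hence PRS(X_Σ) =
    |P|=2: 9 collections, coeffs (), (), (), (1), (1), (1), (1), (1), (1)


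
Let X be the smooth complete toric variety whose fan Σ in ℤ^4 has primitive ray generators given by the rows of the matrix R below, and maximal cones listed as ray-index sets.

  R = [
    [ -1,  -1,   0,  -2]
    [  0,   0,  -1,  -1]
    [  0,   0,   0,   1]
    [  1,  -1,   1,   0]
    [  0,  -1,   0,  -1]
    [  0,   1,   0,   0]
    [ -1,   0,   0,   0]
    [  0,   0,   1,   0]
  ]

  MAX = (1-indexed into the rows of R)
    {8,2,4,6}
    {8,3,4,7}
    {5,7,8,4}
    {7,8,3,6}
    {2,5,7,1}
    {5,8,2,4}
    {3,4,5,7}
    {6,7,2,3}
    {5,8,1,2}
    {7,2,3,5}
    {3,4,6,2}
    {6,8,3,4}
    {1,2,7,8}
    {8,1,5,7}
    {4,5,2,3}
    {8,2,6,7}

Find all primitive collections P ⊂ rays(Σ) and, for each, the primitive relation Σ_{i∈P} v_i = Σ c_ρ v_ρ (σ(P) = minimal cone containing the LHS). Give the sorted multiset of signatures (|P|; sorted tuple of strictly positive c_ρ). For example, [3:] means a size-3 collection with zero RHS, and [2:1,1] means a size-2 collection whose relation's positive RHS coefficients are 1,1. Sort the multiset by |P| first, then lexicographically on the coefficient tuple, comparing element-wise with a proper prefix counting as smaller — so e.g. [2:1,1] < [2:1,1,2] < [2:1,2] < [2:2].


The 9 primitive collections of Σ (r=8, n=4):

  • {1,3}:  v_{1} + v_{3} = v_{5} + v_{7}  ⇒ sig = [2:1,1]
  • {5,6}:  v_{5} + v_{6} = v_{2} + v_{8}  ⇒ sig = [2:1,1]
  • {1,4}:  v_{1} + v_{4} = 2·v_{5} + v_{8}  ⇒ sig = [2:1,2]
  • {1,6}:  v_{1} + v_{6} = 2·v_{2} + v_{7} + 2·v_{8}  ⇒ sig = [2:1,2,2]
  • {2,3,8}:  v_{2} + v_{3} + v_{8} = 0  ⇒ sig = [3:]
  • {2,4,7}:  v_{2} + v_{4} + v_{7} = v_{5}  ⇒ sig = [3:1]
  • {4,6,7}:  v_{4} + v_{6} + v_{7} = v_{8}  ⇒ sig = [3:1]
  • {3,5,8}:  v_{3} + v_{5} + v_{8} = v_{4} + v_{7}  ⇒ sig = [3:1,1]
  • {2,5,7,8}:  v_{2} + v_{5} + v_{7} + v_{8} = v_{1}  ⇒ sig = [4:1]

so the primitive-relation signature multiset is
{ [2:1,1] ×2,  [2:1,2],  [2:1,2,2],  [3:],  [3:1] ×2,  [3:1,1],  [4:1] }


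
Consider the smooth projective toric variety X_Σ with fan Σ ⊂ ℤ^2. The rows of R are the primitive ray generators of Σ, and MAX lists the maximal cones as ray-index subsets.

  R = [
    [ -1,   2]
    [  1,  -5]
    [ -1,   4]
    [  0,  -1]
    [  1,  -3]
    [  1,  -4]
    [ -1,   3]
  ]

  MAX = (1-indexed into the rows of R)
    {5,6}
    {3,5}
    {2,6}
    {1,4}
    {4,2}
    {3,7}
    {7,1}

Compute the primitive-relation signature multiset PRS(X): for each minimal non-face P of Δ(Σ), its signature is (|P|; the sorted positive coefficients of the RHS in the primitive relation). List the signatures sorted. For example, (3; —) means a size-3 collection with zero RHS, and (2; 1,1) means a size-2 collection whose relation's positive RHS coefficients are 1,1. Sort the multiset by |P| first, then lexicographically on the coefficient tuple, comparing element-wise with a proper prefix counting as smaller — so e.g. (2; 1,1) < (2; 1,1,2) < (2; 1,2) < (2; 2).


|primitive collections| = 14. Relations:

  {3,6}:  v_{3} + v_{6} = 0  so sig = (2; —)
  {5,7}:  v_{5} + v_{7} = 0  so sig = (2; —)
  {1,5}:  v_{1} + v_{5} = v_{4}  so sig = (2; 1)
  {2,3}:  v_{2} + v_{3} = v_{4}  so sig = (2; 1)
  {3,4}:  v_{3} + v_{4} = v_{7}  so sig = (2; 1)
  {4,5}:  v_{4} + v_{5} = v_{6}  so sig = (2; 1)
  {4,6}:  v_{4} + v_{6} = v_{2}  so sig = (2; 1)
  {4,7}:  v_{4} + v_{7} = v_{1}  so sig = (2; 1)
  {6,7}:  v_{6} + v_{7} = v_{4}  so sig = (2; 1)
  {1,3}:  v_{1} + v_{3} = 2·v_{7}  so sig = (2; 2)
  {1,6}:  v_{1} + v_{6} = 2·v_{4}  so sig = (2; 2)
  {2,5}:  v_{2} + v_{5} = 2·v_{6}  so sig = (2; 2)
  {2,7}:  v_{2} + v_{7} = 2·v_{4}  so sig = (2; 2)
  {1,2}:  v_{1} + v_{2} = 3·v_{4}  so sig = (2; 3)

so the primitive-relation signature multiset is
[(2; —), (2; —), (2; 1), (2; 1), (2; 1), (2; 1), (2; 1), (2; 1), (2; 1), (2; 2), (2; 2), (2; 2), (2; 2), (2; 3)]


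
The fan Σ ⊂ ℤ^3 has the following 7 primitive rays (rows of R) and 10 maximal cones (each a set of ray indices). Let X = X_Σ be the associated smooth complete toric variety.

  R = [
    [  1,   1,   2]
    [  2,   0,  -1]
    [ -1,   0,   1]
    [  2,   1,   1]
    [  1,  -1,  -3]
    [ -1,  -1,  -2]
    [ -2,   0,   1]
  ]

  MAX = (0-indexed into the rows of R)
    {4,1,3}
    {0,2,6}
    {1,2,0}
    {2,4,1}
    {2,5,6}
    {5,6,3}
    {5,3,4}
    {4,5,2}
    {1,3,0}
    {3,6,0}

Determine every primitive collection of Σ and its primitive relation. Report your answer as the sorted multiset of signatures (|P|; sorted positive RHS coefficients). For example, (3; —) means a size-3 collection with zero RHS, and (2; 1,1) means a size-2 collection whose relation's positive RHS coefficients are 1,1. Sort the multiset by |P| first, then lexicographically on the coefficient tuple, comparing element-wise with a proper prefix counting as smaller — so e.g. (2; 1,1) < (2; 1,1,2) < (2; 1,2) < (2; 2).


6 minimal non-faces of Δ(Σ) (on 7 rays):

  {0,5}:  v_{0} + v_{5} = 0  ⟹  sig = (2; —)
  {1,6}:  v_{1} + v_{6} = 0  ⟹  sig = (2; —)
  {0,4}:  v_{0} + v_{4} = v_{1}  ⟹  sig = (2; 1)
  {1,5}:  v_{1} + v_{5} = v_{4}  ⟹  sig = (2; 1)
  {2,3}:  v_{2} + v_{3} = v_{0}  ⟹  sig = (2; 1)
  {4,6}:  v_{4} + v_{6} = v_{5}  ⟹  sig = (2; 1)

Signatures (|P|; sorted positive RHS coefficients), sorted:
    |P|=2: 6 collections, coeffs (), (), (1), (1), (1), (1)


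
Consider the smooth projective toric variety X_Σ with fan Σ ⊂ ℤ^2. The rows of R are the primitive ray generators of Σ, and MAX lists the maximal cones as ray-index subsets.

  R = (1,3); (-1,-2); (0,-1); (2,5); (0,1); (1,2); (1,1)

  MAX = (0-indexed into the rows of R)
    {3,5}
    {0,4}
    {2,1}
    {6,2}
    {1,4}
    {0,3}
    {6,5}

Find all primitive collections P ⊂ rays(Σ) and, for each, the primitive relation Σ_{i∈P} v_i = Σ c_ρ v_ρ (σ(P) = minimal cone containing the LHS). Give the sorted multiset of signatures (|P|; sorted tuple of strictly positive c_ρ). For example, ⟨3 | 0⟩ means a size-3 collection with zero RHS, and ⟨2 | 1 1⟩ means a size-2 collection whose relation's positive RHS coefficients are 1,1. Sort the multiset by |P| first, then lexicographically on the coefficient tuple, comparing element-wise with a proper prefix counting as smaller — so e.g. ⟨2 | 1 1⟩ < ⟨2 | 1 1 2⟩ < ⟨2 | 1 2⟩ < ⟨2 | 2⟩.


Σ has 14 primitive collections:

  P={1,5}:  v_{1} + v_{5} = 0  ⇒ sig = ⟨2 | 0⟩
  P={2,4}:  v_{2} + v_{4} = 0  ⇒ sig = ⟨2 | 0⟩
  P={0,1}:  v_{0} + v_{1} = v_{4}  ⇒ sig = ⟨2 | 1⟩
  P={0,2}:  v_{0} + v_{2} = v_{5}  ⇒ sig = ⟨2 | 1⟩
  P={0,5}:  v_{0} + v_{5} = v_{3}  ⇒ sig = ⟨2 | 1⟩
  P={1,3}:  v_{1} + v_{3} = v_{0}  ⇒ sig = ⟨2 | 1⟩
  P={1,6}:  v_{1} + v_{6} = v_{2}  ⇒ sig = ⟨2 | 1⟩
  P={2,5}:  v_{2} + v_{5} = v_{6}  ⇒ sig = ⟨2 | 1⟩
  P={4,5}:  v_{4} + v_{5} = v_{0}  ⇒ sig = ⟨2 | 1⟩
  P={4,6}:  v_{4} + v_{6} = v_{5}  ⇒ sig = ⟨2 | 1⟩
  P={0,6}:  v_{0} + v_{6} = 2·v_{5}  ⇒ sig = ⟨2 | 2⟩
  P={2,3}:  v_{2} + v_{3} = 2·v_{5}  ⇒ sig = ⟨2 | 2⟩
  P={3,4}:  v_{3} + v_{4} = 2·v_{0}  ⇒ sig = ⟨2 | 2⟩
  P={3,6}:  v_{3} + v_{6} = 3·v_{5}  ⇒ sig = ⟨2 | 3⟩

Hence PRS(X_Σ) =
{ ⟨2 | 0⟩ ×2,  ⟨2 | 1⟩ ×8,  ⟨2 | 2⟩ ×3,  ⟨2 | 3⟩ }


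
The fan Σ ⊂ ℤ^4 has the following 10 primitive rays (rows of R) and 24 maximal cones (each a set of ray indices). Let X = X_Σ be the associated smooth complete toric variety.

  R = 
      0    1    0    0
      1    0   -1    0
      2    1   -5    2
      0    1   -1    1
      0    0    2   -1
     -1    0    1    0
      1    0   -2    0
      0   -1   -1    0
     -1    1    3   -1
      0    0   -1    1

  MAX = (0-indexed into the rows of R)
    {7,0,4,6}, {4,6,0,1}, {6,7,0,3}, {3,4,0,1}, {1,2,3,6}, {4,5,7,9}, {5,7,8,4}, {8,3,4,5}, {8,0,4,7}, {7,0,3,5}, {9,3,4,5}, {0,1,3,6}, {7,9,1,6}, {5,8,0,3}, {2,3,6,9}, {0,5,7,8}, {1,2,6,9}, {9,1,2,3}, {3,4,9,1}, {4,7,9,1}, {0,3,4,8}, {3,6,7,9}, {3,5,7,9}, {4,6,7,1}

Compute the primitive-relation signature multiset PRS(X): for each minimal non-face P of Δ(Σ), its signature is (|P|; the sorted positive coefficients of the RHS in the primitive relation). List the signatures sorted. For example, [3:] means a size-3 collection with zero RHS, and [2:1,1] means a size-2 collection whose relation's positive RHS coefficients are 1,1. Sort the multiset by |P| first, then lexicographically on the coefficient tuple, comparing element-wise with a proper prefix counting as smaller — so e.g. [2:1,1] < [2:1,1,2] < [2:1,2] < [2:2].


19 collections generate NE(X_Σ); each relation:

  {1,5}:  v_{1} + v_{5} = 0  ⇒ sig = [2:]
  {0,9}:  v_{0} + v_{9} = v_{3}  ⇒ sig = [2:1]
  {1,8}:  v_{1} + v_{8} = v_{0} + v_{4}  ⇒ sig = [2:1,1]
  {5,6}:  v_{5} + v_{6} = v_{0} + v_{7}  ⇒ sig = [2:1,1]
  {2,5}:  v_{2} + v_{5} = v_{3} + v_{6} + v_{9}  ⇒ sig = [2:1,1,1]
  {2,8}:  v_{2} + v_{8} = v_{0} + v_{1} + v_{3}  ⇒ sig = [2:1,1,1]
  {8,9}:  v_{8} + v_{9} = v_{3} + v_{4} + v_{5}  ⇒ sig = [2:1,1,1]
  {0,2}:  v_{0} + v_{2} = v_{1} + 2·v_{3} + v_{6}  ⇒ sig = [2:1,1,2]
  {6,8}:  v_{6} + v_{8} = 2·v_{0} + v_{4} + v_{7}  ⇒ sig = [2:1,1,2]
  {2,4}:  v_{2} + v_{4} = 2·v_{1} + v_{3}  ⇒ sig = [2:1,2]
  {2,7}:  v_{2} + v_{7} = 2·v_{6} + 2·v_{9}  ⇒ sig = [2:2,2]
  {3,4,7}:  v_{3} + v_{4} + v_{7} = 0  ⇒ sig = [3:]
  {0,1,7}:  v_{0} + v_{1} + v_{7} = v_{6}  ⇒ sig = [3:1]
  {0,4,5}:  v_{0} + v_{4} + v_{5} = v_{8}  ⇒ sig = [3:1]
  {4,6,9}:  v_{4} + v_{6} + v_{9} = v_{1}  ⇒ sig = [3:1]
  {1,3,7}:  v_{1} + v_{3} + v_{7} = v_{6} + v_{9}  ⇒ sig = [3:1,1]
  {3,4,6}:  v_{3} + v_{4} + v_{6} = v_{0} + v_{1}  ⇒ sig = [3:1,1]
  {3,7,8}:  v_{3} + v_{7} + v_{8} = v_{0} + v_{5}  ⇒ sig = [3:1,1]
  {1,3,6,9}:  v_{1} + v_{3} + v_{6} + v_{9} = v_{2}  ⇒ sig = [4:1]

Sorted signature multiset PRS(X):
[[2:], [2:1], [2:1,1], [2:1,1], [2:1,1,1], [2:1,1,1], [2:1,1,1], [2:1,1,2], [2:1,1,2], [2:1,2], [2:2,2], [3:], [3:1], [3:1], [3:1], [3:1,1], [3:1,1], [3:1,1], [4:1]]


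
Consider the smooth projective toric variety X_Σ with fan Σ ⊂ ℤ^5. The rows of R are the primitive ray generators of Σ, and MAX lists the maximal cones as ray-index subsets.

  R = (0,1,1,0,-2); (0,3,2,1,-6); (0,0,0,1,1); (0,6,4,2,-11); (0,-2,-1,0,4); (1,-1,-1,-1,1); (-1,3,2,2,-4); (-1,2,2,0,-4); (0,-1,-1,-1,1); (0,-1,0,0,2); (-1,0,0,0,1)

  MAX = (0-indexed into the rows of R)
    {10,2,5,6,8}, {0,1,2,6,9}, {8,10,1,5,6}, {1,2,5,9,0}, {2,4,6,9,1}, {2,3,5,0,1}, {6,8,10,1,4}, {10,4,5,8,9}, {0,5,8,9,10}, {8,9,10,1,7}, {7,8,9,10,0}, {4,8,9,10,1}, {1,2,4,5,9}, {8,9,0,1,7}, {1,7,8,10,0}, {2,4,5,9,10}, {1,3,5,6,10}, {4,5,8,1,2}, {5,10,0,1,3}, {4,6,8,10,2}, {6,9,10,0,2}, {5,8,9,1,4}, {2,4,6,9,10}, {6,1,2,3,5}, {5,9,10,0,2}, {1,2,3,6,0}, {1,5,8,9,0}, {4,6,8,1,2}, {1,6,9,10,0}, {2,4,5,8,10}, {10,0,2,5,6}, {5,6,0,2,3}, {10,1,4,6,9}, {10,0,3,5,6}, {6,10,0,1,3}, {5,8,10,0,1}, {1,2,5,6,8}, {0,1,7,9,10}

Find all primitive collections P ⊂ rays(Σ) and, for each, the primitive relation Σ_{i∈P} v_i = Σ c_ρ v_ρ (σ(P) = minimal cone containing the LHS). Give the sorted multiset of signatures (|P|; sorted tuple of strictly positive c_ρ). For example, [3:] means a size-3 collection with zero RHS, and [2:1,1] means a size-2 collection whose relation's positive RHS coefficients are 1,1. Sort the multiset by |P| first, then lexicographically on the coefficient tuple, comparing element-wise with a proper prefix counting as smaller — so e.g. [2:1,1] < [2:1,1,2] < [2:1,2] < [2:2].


Primitive collections (21):

  {0,4}:  v_{0} + v_{4} = v_{9} ; sig = [2:1]
  {2,7}:  v_{2} + v_{7} = v_{1} + v_{9} + v_{10} ; sig = [2:1,1,1]
  {3,4}:  v_{3} + v_{4} = v_{0} + v_{1} + v_{2} ; sig = [2:1,1,1]
  {4,7}:  v_{4} + v_{7} = v_{1} + v_{8} + 2·v_{9} + v_{10} ; sig = [2:1,1,1,2]
  {3,8}:  v_{3} + v_{8} = 2·v_{1} + v_{5} + v_{10} ; sig = [2:1,1,2]
  {3,9}:  v_{3} + v_{9} = 2·v_{0} + v_{1} + v_{2} ; sig = [2:1,1,2]
  {5,7}:  v_{5} + v_{7} = 2·v_{0} + v_{8} ; sig = [2:1,2]
  {3,7}:  v_{3} + v_{7} = 2·v_{0} + 2·v_{1} + v_{10} ; sig = [2:1,2,2]
  {6,7}:  v_{6} + v_{7} = 2·v_{1} + v_{9} + 2·v_{10} ; sig = [2:1,2,2]
  {0,2,8}:  v_{0} + v_{2} + v_{8} = 0 ; sig = [3:]
  {1,2,10}:  v_{1} + v_{2} + v_{10} = v_{6} ; sig = [3:1]
  {2,8,9}:  v_{2} + v_{8} + v_{9} = v_{4} ; sig = [3:1]
  {4,5,6}:  v_{4} + v_{5} + v_{6} = v_{2} ; sig = [3:1]
  {0,6,8}:  v_{0} + v_{6} + v_{8} = v_{1} + v_{10} ; sig = [3:1,1]
  {5,6,9}:  v_{5} + v_{6} + v_{9} = v_{0} + v_{2} ; sig = [3:1,1]
  {6,8,9}:  v_{6} + v_{8} + v_{9} = v_{1} + v_{4} + v_{10} ; sig = [3:1,1,1]
  {2,3,10}:  v_{2} + v_{3} + v_{10} = v_{0} + v_{5} + 2·v_{6} ; sig = [3:1,1,2]
  {1,4,5,10}:  v_{1} + v_{4} + v_{5} + v_{10} = 0 ; sig = [4:]
  {0,1,5,6}:  v_{0} + v_{1} + v_{5} + v_{6} = v_{3} ; sig = [4:1]
  {1,5,9,10}:  v_{1} + v_{5} + v_{9} + v_{10} = v_{0} ; sig = [4:1]
  {0,1,8,9,10}:  v_{0} + v_{1} + v_{8} + v_{9} + v_{10} = v_{7} ; sig = [5:1]

Hence PRS(X_Σ) =
    |P|=2: 9 collections, coeffs (1), (1,1,1), (1,1,1), (1,1,1,2), (1,1,2), (1,1,2), (1,2), (1,2,2), (1,2,2)
    |P|=3: 8 collections, coeffs (), (1), (1), (1), (1,1), (1,1), (1,1,1), (1,1,2)
    |P|=4: 3 collections, coeffs (), (1), (1)
    |P|=5: 1 collection, coeffs (1)


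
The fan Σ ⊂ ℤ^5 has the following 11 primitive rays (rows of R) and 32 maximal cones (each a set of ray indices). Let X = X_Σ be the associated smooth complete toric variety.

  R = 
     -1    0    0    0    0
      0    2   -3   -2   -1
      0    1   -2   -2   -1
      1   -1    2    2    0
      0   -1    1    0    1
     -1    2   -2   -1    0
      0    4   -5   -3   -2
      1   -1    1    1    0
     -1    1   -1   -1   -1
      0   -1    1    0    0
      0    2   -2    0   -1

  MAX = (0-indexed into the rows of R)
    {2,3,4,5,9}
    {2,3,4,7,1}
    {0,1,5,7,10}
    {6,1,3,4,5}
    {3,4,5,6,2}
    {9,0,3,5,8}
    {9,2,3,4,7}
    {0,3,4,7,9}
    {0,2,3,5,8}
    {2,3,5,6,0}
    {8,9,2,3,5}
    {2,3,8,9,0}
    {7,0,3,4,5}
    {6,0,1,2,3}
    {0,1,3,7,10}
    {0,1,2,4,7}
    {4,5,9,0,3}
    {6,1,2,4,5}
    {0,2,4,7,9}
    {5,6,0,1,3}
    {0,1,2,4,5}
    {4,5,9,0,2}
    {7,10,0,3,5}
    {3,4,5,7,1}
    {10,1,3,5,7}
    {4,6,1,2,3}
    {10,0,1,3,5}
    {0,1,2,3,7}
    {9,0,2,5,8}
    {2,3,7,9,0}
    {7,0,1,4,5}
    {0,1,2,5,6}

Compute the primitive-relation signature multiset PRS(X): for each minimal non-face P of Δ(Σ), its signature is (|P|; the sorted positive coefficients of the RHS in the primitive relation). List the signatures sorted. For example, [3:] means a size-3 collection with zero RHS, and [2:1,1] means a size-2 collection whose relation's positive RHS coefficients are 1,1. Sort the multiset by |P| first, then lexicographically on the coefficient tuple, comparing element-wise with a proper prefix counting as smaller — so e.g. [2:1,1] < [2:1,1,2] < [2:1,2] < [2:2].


Δ(Σ) — 11 vertices, 20 min non-faces:

  • {1,9}:  v_{1} + v_{9} = v_{2}  ⇒ sig = [2:1]
  • {4,10}:  v_{4} + v_{10} = v_{5} + v_{7}  ⇒ sig = [2:1,1]
  • {7,8}:  v_{7} + v_{8} = v_{0} + v_{2} + v_{3}  ⇒ sig = [2:1,1,1]
  • {9,10}:  v_{9} + v_{10} = v_{0} + v_{1} + v_{3}  ⇒ sig = [2:1,1,1]
  • {1,8}:  v_{1} + v_{8} = v_{0} + 2·v_{2} + v_{3} + v_{5}  ⇒ sig = [2:1,1,1,2]
  • {2,10}:  v_{2} + v_{10} = v_{0} + 2·v_{1} + v_{3}  ⇒ sig = [2:1,1,2]
  • {6,9}:  v_{6} + v_{9} = 2·v_{2} + v_{3} + v_{5}  ⇒ sig = [2:1,1,2]
  • {8,10}:  v_{8} + v_{10} = 2·v_{0} + v_{3} + v_{6}  ⇒ sig = [2:1,1,2]
  • {6,10}:  v_{6} + v_{10} = v_{0} + 3·v_{1} + 2·v_{3} + v_{5}  ⇒ sig = [2:1,1,2,3]
  • {4,8}:  v_{4} + v_{8} = v_{5} + 2·v_{9}  ⇒ sig = [2:1,2]
  • {6,7}:  v_{6} + v_{7} = 2·v_{1} + v_{3}  ⇒ sig = [2:1,2]
  • {6,8}:  v_{6} + v_{8} = v_{0} + 3·v_{2} + 2·v_{3} + 2·v_{5}  ⇒ sig = [2:1,2,2,3]
  • {5,7,9}:  v_{5} + v_{7} + v_{9} = 0  ⇒ sig = [3:]
  • {2,5,7}:  v_{2} + v_{5} + v_{7} = v_{1}  ⇒ sig = [3:1]
  • {0,4,6}:  v_{0} + v_{4} + v_{6} = v_{2} + v_{5}  ⇒ sig = [3:1,1]
  • {0,1,3,4}:  v_{0} + v_{1} + v_{3} + v_{4} = 0  ⇒ sig = [4:]
  • {0,2,3,4}:  v_{0} + v_{2} + v_{3} + v_{4} = v_{9}  ⇒ sig = [4:1]
  • {1,2,3,5}:  v_{1} + v_{2} + v_{3} + v_{5} = v_{6}  ⇒ sig = [4:1]
  • {0,1,3,5,7}:  v_{0} + v_{1} + v_{3} + v_{5} + v_{7} = v_{10}  ⇒ sig = [5:1]
  • {0,2,3,5,9}:  v_{0} + v_{2} + v_{3} + v_{5} + v_{9} = v_{8}  ⇒ sig = [5:1]

so the primitive-relation signature multiset is
    |P|=2: 12 collections, coeffs (1), (1,1), (1,1,1), (1,1,1), (1,1,1,2), (1,1,2), (1,1,2), (1,1,2), (1,1,2,3), (1,2), (1,2), (1,2,2,3)
    |P|=3: 3 collections, coeffs (), (1), (1,1)
    |P|=4: 3 collections, coeffs (), (1), (1)
    |P|=5: 2 collections, coeffs (1), (1)


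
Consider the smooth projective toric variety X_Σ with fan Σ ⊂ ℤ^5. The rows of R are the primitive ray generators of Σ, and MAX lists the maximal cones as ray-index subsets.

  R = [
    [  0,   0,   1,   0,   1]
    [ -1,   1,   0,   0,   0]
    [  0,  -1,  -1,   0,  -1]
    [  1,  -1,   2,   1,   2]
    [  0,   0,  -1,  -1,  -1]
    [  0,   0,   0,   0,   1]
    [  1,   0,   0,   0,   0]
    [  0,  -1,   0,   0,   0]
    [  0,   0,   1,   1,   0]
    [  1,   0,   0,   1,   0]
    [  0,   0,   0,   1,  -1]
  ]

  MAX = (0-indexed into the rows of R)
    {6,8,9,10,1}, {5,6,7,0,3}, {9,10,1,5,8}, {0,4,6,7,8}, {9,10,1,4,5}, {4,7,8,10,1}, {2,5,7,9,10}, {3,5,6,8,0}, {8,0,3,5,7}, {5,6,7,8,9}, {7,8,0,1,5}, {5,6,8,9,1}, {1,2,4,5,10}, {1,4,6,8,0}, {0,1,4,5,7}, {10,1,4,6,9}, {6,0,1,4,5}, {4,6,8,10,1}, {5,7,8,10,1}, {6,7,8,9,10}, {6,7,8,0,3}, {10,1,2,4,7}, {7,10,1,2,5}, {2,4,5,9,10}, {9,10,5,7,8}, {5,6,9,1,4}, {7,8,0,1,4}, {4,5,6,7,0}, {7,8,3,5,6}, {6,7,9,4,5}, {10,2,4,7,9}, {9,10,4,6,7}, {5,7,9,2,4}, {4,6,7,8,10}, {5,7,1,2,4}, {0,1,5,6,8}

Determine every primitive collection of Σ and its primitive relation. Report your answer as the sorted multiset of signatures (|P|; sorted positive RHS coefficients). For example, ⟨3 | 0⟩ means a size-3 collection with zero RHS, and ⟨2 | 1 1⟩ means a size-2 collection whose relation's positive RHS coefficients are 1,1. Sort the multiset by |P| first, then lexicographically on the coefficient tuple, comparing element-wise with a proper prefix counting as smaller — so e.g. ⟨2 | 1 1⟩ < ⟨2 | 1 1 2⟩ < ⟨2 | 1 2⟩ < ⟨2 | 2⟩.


18 minimal non-faces of Δ(Σ) (on 11 rays):

  P = {0,2}:  v_{0} + v_{2} = v_{7} ; sig = ⟨2 | 1⟩
  P = {0,10}:  v_{0} + v_{10} = v_{8} ; sig = ⟨2 | 1⟩
  P = {2,8}:  v_{2} + v_{8} = v_{7} + v_{10} ; sig = ⟨2 | 1 1⟩
  P = {0,9}:  v_{0} + v_{9} = v_{5} + v_{6} + v_{8} ; sig = ⟨2 | 1 1 1⟩
  P = {1,3}:  v_{1} + v_{3} = v_{0} + v_{5} + v_{8} ; sig = ⟨2 | 1 1 1⟩
  P = {2,6}:  v_{2} + v_{6} = v_{4} + v_{7} + v_{9} ; sig = ⟨2 | 1 1 1⟩
  P = {3,4}:  v_{3} + v_{4} = v_{0} + v_{6} + v_{7} ; sig = ⟨2 | 1 1 1⟩
  P = {2,3}:  v_{2} + v_{3} = v_{5} + v_{6} + 2·v_{7} + v_{8} ; sig = ⟨2 | 1 1 1 2⟩
  P = {3,10}:  v_{3} + v_{10} = v_{5} + v_{6} + v_{7} + 2·v_{8} ; sig = ⟨2 | 1 1 1 2⟩
  P = {3,9}:  v_{3} + v_{9} = 2·v_{5} + 2·v_{6} + v_{7} + 2·v_{8} ; sig = ⟨2 | 1 2 2 2⟩
  P = {1,6,7}:  v_{1} + v_{6} + v_{7} = 0 ; sig = ⟨3 | 0⟩
  P = {4,5,8}:  v_{4} + v_{5} + v_{8} = 0 ; sig = ⟨3 | 0⟩
  P = {5,6,10}:  v_{5} + v_{6} + v_{10} = v_{9} ; sig = ⟨3 | 1⟩
  P = {1,7,9}:  v_{1} + v_{7} + v_{9} = v_{5} + v_{10} ; sig = ⟨3 | 1 1⟩
  P = {4,8,9}:  v_{4} + v_{8} + v_{9} = v_{6} + v_{10} ; sig = ⟨3 | 1 1⟩
  P = {1,2,9}:  v_{1} + v_{2} + v_{9} = v_{4} + 2·v_{5} + 2·v_{10} ; sig = ⟨3 | 1 2 2⟩
  P = {4,5,7,10}:  v_{4} + v_{5} + v_{7} + v_{10} = v_{2} ; sig = ⟨4 | 1⟩
  P = {0,5,6,7,8}:  v_{0} + v_{5} + v_{6} + v_{7} + v_{8} = v_{3} ; sig = ⟨5 | 1⟩

Hence PRS(X_Σ) =
    |P|=2: 10 collections, coeffs (1), (1), (1,1), (1,1,1), (1,1,1), (1,1,1), (1,1,1), (1,1,1,2), (1,1,1,2), (1,2,2,2)
    |P|=3: 6 collections, coeffs (), (), (1), (1,1), (1,1), (1,2,2)
    |P|=4: 1 collection, coeffs (1)
    |P|=5: 1 collection, coeffs (1)


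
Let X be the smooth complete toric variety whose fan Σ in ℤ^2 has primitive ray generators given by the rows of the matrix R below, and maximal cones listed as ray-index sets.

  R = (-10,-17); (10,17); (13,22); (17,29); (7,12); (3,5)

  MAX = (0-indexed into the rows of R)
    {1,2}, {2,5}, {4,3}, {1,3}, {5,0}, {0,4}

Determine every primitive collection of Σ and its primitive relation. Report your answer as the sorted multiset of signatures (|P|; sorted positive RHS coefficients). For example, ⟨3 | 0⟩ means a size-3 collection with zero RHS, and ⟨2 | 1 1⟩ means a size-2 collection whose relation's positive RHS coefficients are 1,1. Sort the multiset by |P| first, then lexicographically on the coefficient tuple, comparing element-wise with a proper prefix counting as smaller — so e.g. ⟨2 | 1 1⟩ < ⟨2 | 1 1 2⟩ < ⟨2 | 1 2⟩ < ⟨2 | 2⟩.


The 9 primitive collections of Σ (r=6, n=2):

  {0,1}:  v_{0} + v_{1} = 0  ⇒ sig = ⟨2 | 0⟩
  {0,2}:  v_{0} + v_{2} = v_{5}  ⇒ sig = ⟨2 | 1⟩
  {0,3}:  v_{0} + v_{3} = v_{4}  ⇒ sig = ⟨2 | 1⟩
  {1,4}:  v_{1} + v_{4} = v_{3}  ⇒ sig = ⟨2 | 1⟩
  {1,5}:  v_{1} + v_{5} = v_{2}  ⇒ sig = ⟨2 | 1⟩
  {4,5}:  v_{4} + v_{5} = v_{1}  ⇒ sig = ⟨2 | 1⟩
  {2,4}:  v_{2} + v_{4} = 2·v_{1}  ⇒ sig = ⟨2 | 2⟩
  {3,5}:  v_{3} + v_{5} = 2·v_{1}  ⇒ sig = ⟨2 | 2⟩
  {2,3}:  v_{2} + v_{3} = 3·v_{1}  ⇒ sig = ⟨2 | 3⟩

so the primitive-relation signature multiset is
    |P|=2: 9 collections, coeffs (), (1), (1), (1), (1), (1), (2), (2), (3)


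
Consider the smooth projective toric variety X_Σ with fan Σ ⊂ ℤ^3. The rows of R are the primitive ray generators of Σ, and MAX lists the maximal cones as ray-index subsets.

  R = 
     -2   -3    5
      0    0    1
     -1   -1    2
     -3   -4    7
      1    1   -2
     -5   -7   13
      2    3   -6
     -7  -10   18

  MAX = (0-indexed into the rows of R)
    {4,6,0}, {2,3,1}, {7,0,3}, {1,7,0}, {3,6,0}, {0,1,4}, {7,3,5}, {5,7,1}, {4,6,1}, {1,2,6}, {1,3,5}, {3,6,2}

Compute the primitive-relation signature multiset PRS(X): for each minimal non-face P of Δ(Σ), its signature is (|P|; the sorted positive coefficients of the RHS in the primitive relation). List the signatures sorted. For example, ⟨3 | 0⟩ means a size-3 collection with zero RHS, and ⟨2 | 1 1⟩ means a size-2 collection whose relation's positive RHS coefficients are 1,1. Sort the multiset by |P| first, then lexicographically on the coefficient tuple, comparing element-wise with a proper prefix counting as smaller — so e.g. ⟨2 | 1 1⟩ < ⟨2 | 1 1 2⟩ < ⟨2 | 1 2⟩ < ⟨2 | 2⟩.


|primitive collections| = 14. Relations:

  • {2,4}:  v_{2} + v_{4} = 0  ⟹  sig = ⟨2 | 0⟩
  • {0,2}:  v_{0} + v_{2} = v_{3}  ⟹  sig = ⟨2 | 1⟩
  • {0,5}:  v_{0} + v_{5} = v_{7}  ⟹  sig = ⟨2 | 1⟩
  • {3,4}:  v_{3} + v_{4} = v_{0}  ⟹  sig = ⟨2 | 1⟩
  • {5,6}:  v_{5} + v_{6} = v_{3}  ⟹  sig = ⟨2 | 1⟩
  • {2,7}:  v_{2} + v_{7} = v_{3} + v_{5}  ⟹  sig = ⟨2 | 1 1⟩
  • {6,7}:  v_{6} + v_{7} = v_{0} + v_{3}  ⟹  sig = ⟨2 | 1 1⟩
  • {2,5}:  v_{2} + v_{5} = v_{1} + 2·v_{3}  ⟹  sig = ⟨2 | 1 2⟩
  • {4,5}:  v_{4} + v_{5} = 2·v_{0} + v_{1}  ⟹  sig = ⟨2 | 1 2⟩
  • {4,7}:  v_{4} + v_{7} = 3·v_{0} + v_{1}  ⟹  sig = ⟨2 | 1 3⟩
  • {0,1,6}:  v_{0} + v_{1} + v_{6} = 0  ⟹  sig = ⟨3 | 0⟩
  • {0,1,3}:  v_{0} + v_{1} + v_{3} = v_{5}  ⟹  sig = ⟨3 | 1⟩
  • {1,3,6}:  v_{1} + v_{3} + v_{6} = v_{2}  ⟹  sig = ⟨3 | 1⟩
  • {1,3,7}:  v_{1} + v_{3} + v_{7} = 2·v_{5}  ⟹  sig = ⟨3 | 2⟩

Signatures (|P|; sorted positive RHS coefficients), sorted:
[⟨2 | 0⟩, ⟨2 | 1⟩, ⟨2 | 1⟩, ⟨2 | 1⟩, ⟨2 | 1⟩, ⟨2 | 1 1⟩, ⟨2 | 1 1⟩, ⟨2 | 1 2⟩, ⟨2 | 1 2⟩, ⟨2 | 1 3⟩, ⟨3 | 0⟩, ⟨3 | 1⟩, ⟨3 | 1⟩, ⟨3 | 2⟩]


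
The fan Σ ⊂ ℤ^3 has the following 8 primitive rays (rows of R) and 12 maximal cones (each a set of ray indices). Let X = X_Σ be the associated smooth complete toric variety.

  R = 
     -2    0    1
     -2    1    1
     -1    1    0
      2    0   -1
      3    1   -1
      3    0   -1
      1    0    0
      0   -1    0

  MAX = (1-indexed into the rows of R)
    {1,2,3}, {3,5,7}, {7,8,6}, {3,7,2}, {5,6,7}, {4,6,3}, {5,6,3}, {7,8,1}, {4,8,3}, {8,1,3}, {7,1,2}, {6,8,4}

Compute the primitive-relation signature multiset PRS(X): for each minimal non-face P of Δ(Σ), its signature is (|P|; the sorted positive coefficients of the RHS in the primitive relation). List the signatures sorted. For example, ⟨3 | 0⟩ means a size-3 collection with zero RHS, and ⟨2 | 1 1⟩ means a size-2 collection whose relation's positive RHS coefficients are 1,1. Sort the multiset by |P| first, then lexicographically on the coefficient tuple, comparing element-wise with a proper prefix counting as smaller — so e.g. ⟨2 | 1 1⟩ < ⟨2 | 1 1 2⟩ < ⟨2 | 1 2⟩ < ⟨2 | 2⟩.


Σ has 14 primitive collections:

  P = {1,4}:  v_{1} + v_{4} = 0  ⟹  sig = ⟨2 | 0⟩
  P = {1,6}:  v_{1} + v_{6} = v_{7}  ⟹  sig = ⟨2 | 1⟩
  P = {2,8}:  v_{2} + v_{8} = v_{1}  ⟹  sig = ⟨2 | 1⟩
  P = {4,7}:  v_{4} + v_{7} = v_{6}  ⟹  sig = ⟨2 | 1⟩
  P = {5,8}:  v_{5} + v_{8} = v_{6}  ⟹  sig = ⟨2 | 1⟩
  P = {2,4}:  v_{2} + v_{4} = v_{3} + v_{7}  ⟹  sig = ⟨2 | 1 1⟩
  P = {1,5}:  v_{1} + v_{5} = v_{3} + 2·v_{7}  ⟹  sig = ⟨2 | 1 2⟩
  P = {2,6}:  v_{2} + v_{6} = v_{3} + 2·v_{7}  ⟹  sig = ⟨2 | 1 2⟩
  P = {4,5}:  v_{4} + v_{5} = v_{3} + 2·v_{6}  ⟹  sig = ⟨2 | 1 2⟩
  P = {2,5}:  v_{2} + v_{5} = 2·v_{3} + 3·v_{7}  ⟹  sig = ⟨2 | 2 3⟩
  P = {3,7,8}:  v_{3} + v_{7} + v_{8} = 0  ⟹  sig = ⟨3 | 0⟩
  P = {1,3,7}:  v_{1} + v_{3} + v_{7} = v_{2}  ⟹  sig = ⟨3 | 1⟩
  P = {3,6,7}:  v_{3} + v_{6} + v_{7} = v_{5}  ⟹  sig = ⟨3 | 1⟩
  P = {3,6,8}:  v_{3} + v_{6} + v_{8} = v_{4}  ⟹  sig = ⟨3 | 1⟩

Hence PRS(X_Σ) =
    ⟨2 | 0⟩
    ⟨2 | 1⟩
    ⟨2 | 1⟩
    ⟨2 | 1⟩
    ⟨2 | 1⟩
    ⟨2 | 1 1⟩
    ⟨2 | 1 2⟩
    ⟨2 | 1 2⟩
    ⟨2 | 1 2⟩
    ⟨2 | 2 3⟩
    ⟨3 | 0⟩
    ⟨3 | 1⟩
    ⟨3 | 1⟩
    ⟨3 | 1⟩


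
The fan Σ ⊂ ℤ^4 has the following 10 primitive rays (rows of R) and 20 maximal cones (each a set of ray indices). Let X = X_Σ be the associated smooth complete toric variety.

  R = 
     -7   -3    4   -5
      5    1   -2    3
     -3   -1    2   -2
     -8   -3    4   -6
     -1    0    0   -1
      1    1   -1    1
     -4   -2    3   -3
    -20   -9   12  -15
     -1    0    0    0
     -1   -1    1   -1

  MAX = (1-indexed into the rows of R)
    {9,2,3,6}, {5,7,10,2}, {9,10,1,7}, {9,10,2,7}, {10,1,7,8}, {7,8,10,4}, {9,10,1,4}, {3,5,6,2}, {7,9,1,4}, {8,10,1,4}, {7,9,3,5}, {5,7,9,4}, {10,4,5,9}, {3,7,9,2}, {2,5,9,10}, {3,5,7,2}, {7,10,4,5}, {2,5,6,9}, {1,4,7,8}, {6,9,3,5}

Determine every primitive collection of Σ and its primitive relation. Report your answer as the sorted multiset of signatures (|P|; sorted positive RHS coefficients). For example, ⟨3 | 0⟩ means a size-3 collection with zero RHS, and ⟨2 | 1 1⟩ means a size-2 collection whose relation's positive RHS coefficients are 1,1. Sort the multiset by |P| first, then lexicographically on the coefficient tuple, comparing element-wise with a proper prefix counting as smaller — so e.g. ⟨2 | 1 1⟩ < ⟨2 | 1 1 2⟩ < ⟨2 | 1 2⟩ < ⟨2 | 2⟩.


Δ(Σ) — 10 vertices, 20 min non-faces:

  P = {6,10}:  v_{6} + v_{10} = 0  ⟹  sig = ⟨2 | 0⟩
  P = {1,5}:  v_{1} + v_{5} = v_{4}  ⟹  sig = ⟨2 | 1⟩
  P = {3,10}:  v_{3} + v_{10} = v_{7}  ⟹  sig = ⟨2 | 1⟩
  P = {6,7}:  v_{6} + v_{7} = v_{3}  ⟹  sig = ⟨2 | 1⟩
  P = {1,6}:  v_{1} + v_{6} = v_{5} + v_{7} + v_{9}  ⟹  sig = ⟨2 | 1 1 1⟩
  P = {6,8}:  v_{6} + v_{8} = v_{1} + v_{4} + v_{7}  ⟹  sig = ⟨2 | 1 1 1⟩
  P = {1,3}:  v_{1} + v_{3} = v_{5} + 2·v_{7} + v_{9}  ⟹  sig = ⟨2 | 1 1 2⟩
  P = {3,8}:  v_{3} + v_{8} = v_{1} + v_{4} + 2·v_{7}  ⟹  sig = ⟨2 | 1 1 2⟩
  P = {4,6}:  v_{4} + v_{6} = 2·v_{5} + v_{7} + v_{9}  ⟹  sig = ⟨2 | 1 1 2⟩
  P = {5,8}:  v_{5} + v_{8} = 2·v_{4} + v_{7} + v_{10}  ⟹  sig = ⟨2 | 1 1 2⟩
  P = {2,8}:  v_{2} + v_{8} = v_{4} + v_{7} + 3·v_{10}  ⟹  sig = ⟨2 | 1 1 3⟩
  P = {2,4}:  v_{2} + v_{4} = v_{5} + 2·v_{10}  ⟹  sig = ⟨2 | 1 2⟩
  P = {3,4}:  v_{3} + v_{4} = 2·v_{5} + 2·v_{7} + v_{9}  ⟹  sig = ⟨2 | 1 2 2⟩
  P = {1,2}:  v_{1} + v_{2} = 2·v_{10}  ⟹  sig = ⟨2 | 2⟩
  P = {8,9}:  v_{8} + v_{9} = 3·v_{1}  ⟹  sig = ⟨2 | 3⟩
  P = {2,3,5,9}:  v_{2} + v_{3} + v_{5} + v_{9} = 0  ⟹  sig = ⟨4 | 0⟩
  P = {1,4,7,10}:  v_{1} + v_{4} + v_{7} + v_{10} = v_{8}  ⟹  sig = ⟨4 | 1⟩
  P = {2,5,7,9}:  v_{2} + v_{5} + v_{7} + v_{9} = v_{10}  ⟹  sig = ⟨4 | 1⟩
  P = {5,7,9,10}:  v_{5} + v_{7} + v_{9} + v_{10} = v_{1}  ⟹  sig = ⟨4 | 1⟩
  P = {4,7,9,10}:  v_{4} + v_{7} + v_{9} + v_{10} = 2·v_{1}  ⟹  sig = ⟨4 | 2⟩

Hence PRS(X_Σ) =
    |P|=2: 15 collections, coeffs (), (1), (1), (1), (1,1,1), (1,1,1), (1,1,2), (1,1,2), (1,1,2), (1,1,2), (1,1,3), (1,2), (1,2,2), (2), (3)
    |P|=4: 5 collections, coeffs (), (1), (1), (1), (2)


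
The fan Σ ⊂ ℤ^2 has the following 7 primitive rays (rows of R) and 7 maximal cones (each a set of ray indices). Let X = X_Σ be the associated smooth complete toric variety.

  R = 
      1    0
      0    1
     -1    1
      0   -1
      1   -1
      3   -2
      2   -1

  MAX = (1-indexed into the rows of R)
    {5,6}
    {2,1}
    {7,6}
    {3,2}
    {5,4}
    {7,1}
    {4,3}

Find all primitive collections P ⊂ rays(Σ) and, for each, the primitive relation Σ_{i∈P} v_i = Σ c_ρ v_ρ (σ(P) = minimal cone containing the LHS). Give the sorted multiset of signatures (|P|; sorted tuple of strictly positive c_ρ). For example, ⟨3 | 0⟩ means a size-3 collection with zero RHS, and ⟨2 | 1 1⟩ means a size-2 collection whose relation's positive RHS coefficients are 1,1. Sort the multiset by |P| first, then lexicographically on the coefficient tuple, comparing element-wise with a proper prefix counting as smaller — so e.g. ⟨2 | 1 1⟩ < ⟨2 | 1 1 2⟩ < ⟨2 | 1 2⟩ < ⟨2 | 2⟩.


14 minimal non-faces of Δ(Σ) (on 7 rays):

  {2,4}:  v_{2} + v_{4} = 0  →  sig = ⟨2 | 0⟩
  {3,5}:  v_{3} + v_{5} = 0  →  sig = ⟨2 | 0⟩
  {1,3}:  v_{1} + v_{3} = v_{2}  →  sig = ⟨2 | 1⟩
  {1,4}:  v_{1} + v_{4} = v_{5}  →  sig = ⟨2 | 1⟩
  {1,5}:  v_{1} + v_{5} = v_{7}  →  sig = ⟨2 | 1⟩
  {2,5}:  v_{2} + v_{5} = v_{1}  →  sig = ⟨2 | 1⟩
  {3,6}:  v_{3} + v_{6} = v_{7}  →  sig = ⟨2 | 1⟩
  {3,7}:  v_{3} + v_{7} = v_{1}  →  sig = ⟨2 | 1⟩
  {5,7}:  v_{5} + v_{7} = v_{6}  →  sig = ⟨2 | 1⟩
  {2,6}:  v_{2} + v_{6} = v_{1} + v_{7}  →  sig = ⟨2 | 1 1⟩
  {1,6}:  v_{1} + v_{6} = 2·v_{7}  →  sig = ⟨2 | 2⟩
  {2,7}:  v_{2} + v_{7} = 2·v_{1}  →  sig = ⟨2 | 2⟩
  {4,7}:  v_{4} + v_{7} = 2·v_{5}  →  sig = ⟨2 | 2⟩
  {4,6}:  v_{4} + v_{6} = 3·v_{5}  →  sig = ⟨2 | 3⟩

so the primitive-relation signature multiset is
{ ⟨2 | 0⟩ ×2,  ⟨2 | 1⟩ ×7,  ⟨2 | 1 1⟩,  ⟨2 | 2⟩ ×3,  ⟨2 | 3⟩ }


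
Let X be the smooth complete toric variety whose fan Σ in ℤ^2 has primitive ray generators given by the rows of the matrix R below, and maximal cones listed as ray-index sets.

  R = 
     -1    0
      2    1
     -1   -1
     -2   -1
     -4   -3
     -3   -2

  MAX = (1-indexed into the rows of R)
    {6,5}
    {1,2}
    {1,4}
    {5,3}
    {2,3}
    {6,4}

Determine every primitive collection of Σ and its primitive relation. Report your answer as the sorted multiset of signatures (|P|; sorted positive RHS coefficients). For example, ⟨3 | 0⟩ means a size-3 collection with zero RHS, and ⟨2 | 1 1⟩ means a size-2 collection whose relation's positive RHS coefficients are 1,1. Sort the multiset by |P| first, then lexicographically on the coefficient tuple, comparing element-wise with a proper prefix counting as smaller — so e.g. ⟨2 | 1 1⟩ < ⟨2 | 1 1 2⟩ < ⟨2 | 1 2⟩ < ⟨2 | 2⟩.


|primitive collections| = 9. Relations:

  P = {2,4}:  v_{2} + v_{4} = 0 ; sig = ⟨2 | 0⟩
  P = {1,3}:  v_{1} + v_{3} = v_{4} ; sig = ⟨2 | 1⟩
  P = {2,6}:  v_{2} + v_{6} = v_{3} ; sig = ⟨2 | 1⟩
  P = {3,4}:  v_{3} + v_{4} = v_{6} ; sig = ⟨2 | 1⟩
  P = {3,6}:  v_{3} + v_{6} = v_{5} ; sig = ⟨2 | 1⟩
  P = {1,5}:  v_{1} + v_{5} = v_{4} + v_{6} ; sig = ⟨2 | 1 1⟩
  P = {1,6}:  v_{1} + v_{6} = 2·v_{4} ; sig = ⟨2 | 2⟩
  P = {2,5}:  v_{2} + v_{5} = 2·v_{3} ; sig = ⟨2 | 2⟩
  P = {4,5}:  v_{4} + v_{5} = 2·v_{6} ; sig = ⟨2 | 2⟩

Sorted signature multiset PRS(X):
    ⟨2 | 0⟩
    ⟨2 | 1⟩
    ⟨2 | 1⟩
    ⟨2 | 1⟩
    ⟨2 | 1⟩
    ⟨2 | 1 1⟩
    ⟨2 | 2⟩
    ⟨2 | 2⟩
    ⟨2 | 2⟩


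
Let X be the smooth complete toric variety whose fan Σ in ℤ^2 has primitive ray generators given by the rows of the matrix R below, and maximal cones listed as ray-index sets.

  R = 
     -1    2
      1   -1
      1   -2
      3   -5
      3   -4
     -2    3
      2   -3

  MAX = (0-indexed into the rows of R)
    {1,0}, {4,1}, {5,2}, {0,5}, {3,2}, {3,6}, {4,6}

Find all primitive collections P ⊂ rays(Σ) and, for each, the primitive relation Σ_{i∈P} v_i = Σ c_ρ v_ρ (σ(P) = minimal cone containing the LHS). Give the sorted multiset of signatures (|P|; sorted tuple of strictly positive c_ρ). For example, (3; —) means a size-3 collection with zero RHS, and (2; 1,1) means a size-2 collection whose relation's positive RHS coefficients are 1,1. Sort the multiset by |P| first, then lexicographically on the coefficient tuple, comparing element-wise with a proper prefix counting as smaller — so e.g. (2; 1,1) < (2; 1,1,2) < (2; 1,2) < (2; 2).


The 14 primitive collections of Σ (r=7, n=2):

  • {0,2}:  v_{0} + v_{2} = 0 ; sig = (2; —)
  • {5,6}:  v_{5} + v_{6} = 0 ; sig = (2; —)
  • {0,3}:  v_{0} + v_{3} = v_{6} ; sig = (2; 1)
  • {0,6}:  v_{0} + v_{6} = v_{1} ; sig = (2; 1)
  • {1,2}:  v_{1} + v_{2} = v_{6} ; sig = (2; 1)
  • {1,5}:  v_{1} + v_{5} = v_{0} ; sig = (2; 1)
  • {1,6}:  v_{1} + v_{6} = v_{4} ; sig = (2; 1)
  • {2,6}:  v_{2} + v_{6} = v_{3} ; sig = (2; 1)
  • {3,5}:  v_{3} + v_{5} = v_{2} ; sig = (2; 1)
  • {4,5}:  v_{4} + v_{5} = v_{1} ; sig = (2; 1)
  • {0,4}:  v_{0} + v_{4} = 2·v_{1} ; sig = (2; 2)
  • {1,3}:  v_{1} + v_{3} = 2·v_{6} ; sig = (2; 2)
  • {2,4}:  v_{2} + v_{4} = 2·v_{6} ; sig = (2; 2)
  • {3,4}:  v_{3} + v_{4} = 3·v_{6} ; sig = (2; 3)

Signatures (|P|; sorted positive RHS coefficients), sorted:
{ (2; —) ×2,  (2; 1) ×8,  (2; 2) ×3,  (2; 3) }
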